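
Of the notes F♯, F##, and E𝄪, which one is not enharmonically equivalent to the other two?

F##

In 12-tone equal temperament, enharmonic equivalents share a pitch class. F# is pitch class 6; F## is pitch class 7; E## is pitch class 6.
F# and E## share pitch class 6, while F## is pitch class 7.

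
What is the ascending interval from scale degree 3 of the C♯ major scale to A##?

Scale degree 3 of C# major is E#.
E# up to A##: letters E→A make it a fourth; 6 semitones makes it augmented.

augmented fourth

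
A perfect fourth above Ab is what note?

A up a perfect fourth is D, so the target letter is D.
From Ab, a perfect fourth is 5 semitones up: Db.

Db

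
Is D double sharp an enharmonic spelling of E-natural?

Yes

D## is pitch class 4; E is pitch class 4.
All spellings map to pitch class 4, so they are enharmonically equivalent.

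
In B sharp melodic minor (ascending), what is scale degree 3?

D#

The B# melodic minor (ascending) scale runs B# C## D# E# F## G## A##.
Degree 3 is D#.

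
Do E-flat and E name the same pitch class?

No

Eb is pitch class 3; E is pitch class 4.
The pitch classes differ (3 vs. 4), so they are not enharmonic equivalents.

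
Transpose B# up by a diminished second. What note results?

B up a major second is C#, so the target letter is C.
From B#, a diminished second is 0 semitones up: C.

C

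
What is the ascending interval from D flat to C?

major seventh

The letter names run D→C, a span of 6 letter steps, so the interval is some kind of seventh.
Db to C is 11 semitones. A major seventh is 11, so 11 makes it major.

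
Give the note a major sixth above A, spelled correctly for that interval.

A up a major sixth is F#, so the target letter is F.
From A, a major sixth is 9 semitones up: F#.

F#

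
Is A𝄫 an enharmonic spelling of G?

Abb is pitch class 7; G is pitch class 7.
All spellings map to pitch class 7, so they are enharmonically equivalent.

Yes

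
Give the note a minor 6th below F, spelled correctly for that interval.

F down a major sixth is Ab, so the target letter is A.
From F, a minor sixth is 8 semitones down: A.

A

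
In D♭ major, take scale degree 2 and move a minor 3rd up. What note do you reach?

Gb

Scale degree 2 of Db major is Eb.
A minor third (3 semitones) above Eb lands on the letter G, giving Gb.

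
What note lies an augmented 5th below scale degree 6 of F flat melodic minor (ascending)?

Gbb

Scale degree 6 of Fb melodic minor (ascending) is Db.
An augmented fifth (8 semitones) below Db lands on the letter G, giving Gbb.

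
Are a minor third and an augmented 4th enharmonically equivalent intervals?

No

A minor third spans 3 semitones; an augmented fourth spans 6.
The spans differ, so they are not enharmonic equivalents.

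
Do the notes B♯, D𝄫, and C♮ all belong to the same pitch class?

Yes

B# = pitch class 0 and Dbb = pitch class 0 and C = pitch class 0 — the same pitch class, so they are enharmonic equivalents.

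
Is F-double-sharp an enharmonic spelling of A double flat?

Yes

F## = pitch class 7 and Abb = pitch class 7 — the same pitch class, so they are enharmonic equivalents.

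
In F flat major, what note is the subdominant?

Bbb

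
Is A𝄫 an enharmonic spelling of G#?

Abb is pitch class 7; G# is pitch class 8.
The pitch classes differ (7 vs. 8), so they are not enharmonic equivalents.

No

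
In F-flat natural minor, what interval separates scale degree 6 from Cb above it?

major seventh

Scale degree 6 of Fb natural minor is Dbb.
Dbb up to Cb: letters D→C make it a seventh; 11 semitones makes it major.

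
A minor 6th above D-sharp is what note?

B

A sixth above D lands on the letter B.
A minor sixth spans 8 semitones, so D# moves to pitch class 11. On the letter B that is B.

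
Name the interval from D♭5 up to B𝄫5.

Counting letters D–E–F–G–A–B gives a sixth.
Db→Bbb = 8 semitones, 1 narrower than the major sixth (9), so minor.

minor sixth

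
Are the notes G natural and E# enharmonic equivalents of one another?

No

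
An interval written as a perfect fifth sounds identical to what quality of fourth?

A perfect fifth spans 7 semitones.
A fourth spanning 7 semitones is doubly augmented (the perfect fourth is 5).

doubly augmented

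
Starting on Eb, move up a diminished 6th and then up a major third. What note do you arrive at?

Ebb

A diminished sixth up from Eb is Cbb (letter C, 7 semitones up).
A major third up from Cbb is Ebb (letter E, 4 semitones up).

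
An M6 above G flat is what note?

G up a major sixth is E, so the target letter is E.
From Gb, a major sixth is 9 semitones up: Eb.

Eb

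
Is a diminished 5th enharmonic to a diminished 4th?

A diminished fifth spans 6 semitones; a diminished fourth spans 4.
The spans differ, so they are not enharmonic equivalents.

No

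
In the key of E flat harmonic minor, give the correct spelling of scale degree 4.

The Eb harmonic minor scale runs Eb F Gb Ab Bb Cb D.
Degree 4 is Ab.

Ab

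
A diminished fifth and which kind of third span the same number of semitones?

doubly augmented

A diminished fifth spans 6 semitones.
A third spanning 6 semitones is doubly augmented (the major third is 4).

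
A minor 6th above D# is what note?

B

A sixth above D lands on the letter B.
A minor sixth spans 8 semitones, so D# moves to pitch class 11. On the letter B that is B.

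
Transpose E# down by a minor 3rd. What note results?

A third below E lands on the letter C.
A minor third spans 3 semitones, so E# moves to pitch class 2. On the letter C that is C##.

C##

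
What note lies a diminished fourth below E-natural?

E down a perfect fourth is B, so the target letter is B.
From E, a diminished fourth is 4 semitones down: B#.

B#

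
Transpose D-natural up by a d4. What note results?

Gb

D up a perfect fourth is G, so the target letter is G.
From D, a diminished fourth is 4 semitones up: Gb.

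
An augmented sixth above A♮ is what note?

F##

A up a major sixth is F#, so the target letter is F.
From A, an augmented sixth is 10 semitones up: F##.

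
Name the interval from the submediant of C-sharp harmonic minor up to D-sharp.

The submediant of C# harmonic minor is A.
A up to D#: letters A→D make it a fourth; 6 semitones makes it augmented.

augmented fourth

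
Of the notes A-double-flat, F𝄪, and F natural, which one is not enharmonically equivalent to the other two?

F

In 12-tone equal temperament, enharmonic equivalents share a pitch class. Abb is pitch class 7; F## is pitch class 7; F is pitch class 5.
Abb and F## share pitch class 7, while F is pitch class 5.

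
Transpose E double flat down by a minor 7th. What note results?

E down a major seventh is F, so the target letter is F.
From Ebb, a minor seventh is 10 semitones down: Fb.

Fb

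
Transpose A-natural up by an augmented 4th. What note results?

A fourth above A lands on the letter D.
An augmented fourth spans 6 semitones, so A moves to pitch class 3. On the letter D that is D#.

D#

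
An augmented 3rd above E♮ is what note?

A third above E lands on the letter G.
An augmented third spans 5 semitones, so E moves to pitch class 9. On the letter G that is G##.

G##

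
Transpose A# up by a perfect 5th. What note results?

E#

A up a perfect fifth is E, so the target letter is E.
From A#, a perfect fifth is 7 semitones up: E#.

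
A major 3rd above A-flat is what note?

C

A third above A lands on the letter C.
A major third spans 4 semitones, so Ab moves to pitch class 0. On the letter C that is C.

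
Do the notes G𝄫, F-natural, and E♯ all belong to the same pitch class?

Yes

Gbb = pitch class 5 and F = pitch class 5 and E# = pitch class 5 — the same pitch class, so they are enharmonic equivalents.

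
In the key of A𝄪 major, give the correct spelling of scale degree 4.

Degree 4 takes the letter 3 steps above A, which is D.
In major, degree 4 sits 5 semitones above the tonic. A## + 5 semitones is pitch class 4, spelled on D as D##.

D##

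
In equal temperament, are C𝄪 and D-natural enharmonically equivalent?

C## = pitch class 2 and D = pitch class 2 — the same pitch class, so they are enharmonic equivalents.

Yes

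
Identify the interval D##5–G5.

Counting letters D–E–F–G gives a fourth.
D##→G = 3 semitones, 2 narrower than the perfect fourth (5), so doubly diminished.

doubly diminished fourth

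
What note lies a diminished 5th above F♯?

C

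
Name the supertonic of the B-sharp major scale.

The B# major scale runs B# C## D## E# F## G## A##.
Degree 2 is C##.

C##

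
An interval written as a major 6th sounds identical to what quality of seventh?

A major sixth spans 9 semitones.
A seventh spanning 9 semitones is diminished (the major seventh is 11).

diminished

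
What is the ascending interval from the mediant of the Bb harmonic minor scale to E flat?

The mediant of Bb harmonic minor is Db.
Db up to Eb: letters D→E make it a second; 2 semitones makes it major.

major second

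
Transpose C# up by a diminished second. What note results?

Db

A second above C lands on the letter D.
A diminished second spans 0 semitones, so C# moves to pitch class 1. On the letter D that is Db.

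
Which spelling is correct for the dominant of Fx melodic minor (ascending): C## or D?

Each scale degree takes a distinct letter name. Degree 5 of a scale on F must use the letter C.
C## and D are enharmonically the same pitch, but only C## uses the letter C, so it is the correct spelling here.

C##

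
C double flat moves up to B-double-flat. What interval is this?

major seventh

Counting letters C–D–E–F–G–A–B gives a seventh.
Cbb→Bbb = 11 semitones, exactly the major seventh.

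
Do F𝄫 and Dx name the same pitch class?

No

Fbb is pitch class 3; D## is pitch class 4.
The pitch classes differ (3 vs. 4), so they are not enharmonic equivalents.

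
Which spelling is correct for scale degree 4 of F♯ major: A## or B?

B

Each scale degree takes a distinct letter name. Degree 4 of a scale on F must use the letter B.
B and A## are enharmonically the same pitch, but only B uses the letter B, so it is the correct spelling here.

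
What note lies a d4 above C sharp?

A fourth above C lands on the letter F.
A diminished fourth spans 4 semitones, so C# moves to pitch class 5. On the letter F that is F.

F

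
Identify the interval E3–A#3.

Counting letters E–F–G–A gives a fourth.
E→A# = 6 semitones, 1 wider than the perfect fourth (5), so augmented.

augmented fourth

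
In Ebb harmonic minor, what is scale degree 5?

Bbb

Degree 5 takes the letter 4 steps above E, which is B.
In harmonic minor, degree 5 sits 7 semitones above the tonic. Ebb + 7 semitones is pitch class 9, spelled on B as Bbb.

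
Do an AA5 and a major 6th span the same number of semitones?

Yes

A doubly augmented fifth spans 9 semitones; a major sixth spans 9.
They are enharmonically equivalent.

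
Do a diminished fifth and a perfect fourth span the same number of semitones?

No

A diminished fifth spans 6 semitones; a perfect fourth spans 5.
The spans differ, so they are not enharmonic equivalents.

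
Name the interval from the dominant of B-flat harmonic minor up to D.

major sixth

The dominant of Bb harmonic minor is F.
F up to D: letters F→D make it a sixth; 9 semitones makes it major.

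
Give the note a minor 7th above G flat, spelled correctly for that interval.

Fb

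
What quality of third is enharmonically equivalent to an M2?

diminished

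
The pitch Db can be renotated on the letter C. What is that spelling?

C#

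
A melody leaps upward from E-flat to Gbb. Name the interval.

Counting letters E–F–G gives a third.
Eb→Gbb = 2 semitones, 2 narrower than the major third (4), so diminished.

diminished third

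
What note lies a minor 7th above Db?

Cb

A seventh above D lands on the letter C.
A minor seventh spans 10 semitones, so Db moves to pitch class 11. On the letter C that is Cb.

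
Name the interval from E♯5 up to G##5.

The letter names run E→G, a span of 2 letter steps, so the interval is some kind of third.
E# to G## is 4 semitones. A major third is 4, so 4 makes it major.

major third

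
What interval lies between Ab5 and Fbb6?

diminished sixth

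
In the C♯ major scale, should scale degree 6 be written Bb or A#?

Each scale degree takes a distinct letter name. Degree 6 of a scale on C must use the letter A.
A# and Bb are enharmonically the same pitch, but only A# uses the letter A, so it is the correct spelling here.

A#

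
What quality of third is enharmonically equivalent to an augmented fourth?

doubly augmented

An augmented fourth spans 6 semitones.
A third spanning 6 semitones is doubly augmented (the major third is 4).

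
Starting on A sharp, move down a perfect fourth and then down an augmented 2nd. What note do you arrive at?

A perfect fourth down from A# is E# (letter E, 5 semitones down).
An augmented second down from E# is D (letter D, 3 semitones down).

D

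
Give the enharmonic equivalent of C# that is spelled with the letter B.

B##

C# is pitch class 1. The letter B alone is pitch class 11.
To reach pitch class 1 from B requires an offset of +2 semitones, i.e. double sharp: B##.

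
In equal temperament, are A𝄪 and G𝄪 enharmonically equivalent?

No

A## is pitch class 11; G## is pitch class 9.
The pitch classes differ (11 vs. 9), so they are not enharmonic equivalents.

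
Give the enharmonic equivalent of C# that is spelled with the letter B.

B##

C# is pitch class 1. The letter B alone is pitch class 11.
To reach pitch class 1 from B requires an offset of +2 semitones, i.e. double sharp: B##.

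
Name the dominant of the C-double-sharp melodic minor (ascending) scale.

Degree 5 takes the letter 4 steps above C, which is G.
In melodic minor (ascending), degree 5 sits 7 semitones above the tonic. C## + 7 semitones is pitch class 9, spelled on G as G##.

G##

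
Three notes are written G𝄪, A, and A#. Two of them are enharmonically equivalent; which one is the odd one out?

In 12-tone equal temperament, enharmonic equivalents share a pitch class. G## is pitch class 9; A is pitch class 9; A# is pitch class 10.
G## and A share pitch class 9, while A# is pitch class 10.

A#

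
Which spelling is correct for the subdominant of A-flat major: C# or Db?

Each scale degree takes a distinct letter name. Degree 4 of a scale on A must use the letter D.
Db and C# are enharmonically the same pitch, but only Db uses the letter D, so it is the correct spelling here.

Db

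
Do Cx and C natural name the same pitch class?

No

Two spellings are enharmonically equivalent only if they share a pitch class.
Here C## → 2, C → 0; 0 ≠ 2, so they are not.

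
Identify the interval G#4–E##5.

The letter names run G→E, a span of 5 letter steps, so the interval is some kind of sixth.
G# to E## is 10 semitones. A major sixth is 9, so 10 makes it augmented.

augmented sixth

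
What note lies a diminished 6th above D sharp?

Bb

A sixth above D lands on the letter B.
A diminished sixth spans 7 semitones, so D# moves to pitch class 10. On the letter B that is Bb.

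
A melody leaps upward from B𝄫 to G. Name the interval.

Counting letters B–C–D–E–F–G gives a sixth.
Bbb→G = 10 semitones, 1 wider than the major sixth (9), so augmented.

augmented sixth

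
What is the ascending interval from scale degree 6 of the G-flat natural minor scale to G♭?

Scale degree 6 of Gb natural minor is Ebb.
Ebb up to Gb: letters E→G make it a third; 4 semitones makes it major.

major third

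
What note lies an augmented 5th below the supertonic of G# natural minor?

The supertonic of G# natural minor is A#.
An augmented fifth (8 semitones) below A# lands on the letter D, giving D.

D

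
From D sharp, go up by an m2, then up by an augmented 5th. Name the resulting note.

B#

A minor second up from D# is E (letter E, 1 semitone up).
An augmented fifth up from E is B# (letter B, 8 semitones up).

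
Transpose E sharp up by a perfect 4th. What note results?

A#

E up a perfect fourth is A, so the target letter is A.
From E#, a perfect fourth is 5 semitones up: A#.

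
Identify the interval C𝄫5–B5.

doubly augmented seventh

Counting letters C–D–E–F–G–A–B gives a seventh.
Cbb→B = 13 semitones, 2 wider than the major seventh (11), so doubly augmented.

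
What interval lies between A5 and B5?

major second

The letter names run A→B, a span of 1 letter step, so the interval is some kind of second.
A to B is 2 semitones. A major second is 2, so 2 makes it major.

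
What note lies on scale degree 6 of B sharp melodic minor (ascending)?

The B# melodic minor (ascending) scale runs B# C## D# E# F## G## A##.
Degree 6 is G##.

G##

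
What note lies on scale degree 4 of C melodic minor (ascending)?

F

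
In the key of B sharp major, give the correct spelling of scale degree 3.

The B# major scale runs B# C## D## E# F## G## A##.
Degree 3 is D##.

D##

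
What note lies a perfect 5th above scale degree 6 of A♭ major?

Scale degree 6 of Ab major is F.
A perfect fifth (7 semitones) above F lands on the letter C, giving C.

C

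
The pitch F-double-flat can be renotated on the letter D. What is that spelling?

D#

Fbb is pitch class 3. The letter D alone is pitch class 2.
To reach pitch class 3 from D requires an offset of +1 semitone, i.e. sharp: D#.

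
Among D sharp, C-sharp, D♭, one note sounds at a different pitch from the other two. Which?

D#

In 12-tone equal temperament, enharmonic equivalents share a pitch class. D# is pitch class 3; C# is pitch class 1; Db is pitch class 1.
C# and Db share pitch class 1, while D# is pitch class 3.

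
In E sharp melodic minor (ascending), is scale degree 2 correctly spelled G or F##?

Each scale degree takes a distinct letter name. Degree 2 of a scale on E must use the letter F.
F## and G are enharmonically the same pitch, but only F## uses the letter F, so it is the correct spelling here.

F##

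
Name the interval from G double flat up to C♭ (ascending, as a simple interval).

The letter names run G→C, a span of 3 letter steps, so the interval is some kind of fourth.
Gbb to Cb is 6 semitones. A perfect fourth is 5, so 6 makes it augmented.

augmented fourth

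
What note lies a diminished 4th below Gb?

G down a perfect fourth is D, so the target letter is D.
From Gb, a diminished fourth is 4 semitones down: D.

D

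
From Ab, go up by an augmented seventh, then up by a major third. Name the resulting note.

B#

An augmented seventh up from Ab is G# (letter G, 12 semitones up).
A major third up from G# is B# (letter B, 4 semitones up).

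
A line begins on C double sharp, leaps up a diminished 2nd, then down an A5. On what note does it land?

A diminished second up from C## is D (letter D, 0 semitones up).
An augmented fifth down from D is Gb (letter G, 8 semitones down).

Gb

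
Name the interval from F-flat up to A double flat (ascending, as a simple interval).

The letter names run F→A, a span of 2 letter steps, so the interval is some kind of third.
Fb to Abb is 3 semitones. A major third is 4, so 3 makes it minor.

minor third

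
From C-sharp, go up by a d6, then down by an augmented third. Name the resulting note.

A diminished sixth up from C# is Ab (letter A, 7 semitones up).
An augmented third down from Ab is Fbb (letter F, 5 semitones down).

Fbb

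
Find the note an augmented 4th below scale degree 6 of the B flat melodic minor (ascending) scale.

Scale degree 6 of Bb melodic minor (ascending) is G.
An augmented fourth (6 semitones) below G lands on the letter D, giving Db.

Db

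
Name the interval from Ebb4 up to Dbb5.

minor seventh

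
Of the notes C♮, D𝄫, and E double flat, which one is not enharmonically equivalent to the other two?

In 12-tone equal temperament, enharmonic equivalents share a pitch class. C is pitch class 0; Dbb is pitch class 0; Ebb is pitch class 2.
C and Dbb share pitch class 0, while Ebb is pitch class 2.

Ebb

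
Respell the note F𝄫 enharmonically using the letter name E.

Eb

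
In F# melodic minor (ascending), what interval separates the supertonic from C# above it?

perfect fourth

The supertonic of F# melodic minor (ascending) is G#.
G# up to C#: letters G→C make it a fourth; 5 semitones makes it perfect.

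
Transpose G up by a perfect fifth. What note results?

D

G up a perfect fifth is D, so the target letter is D.
From G, a perfect fifth is 7 semitones up: D.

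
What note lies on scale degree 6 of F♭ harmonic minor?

The Fb harmonic minor scale runs Fb Gb Abb Bbb Cb Dbb Eb.
Degree 6 is Dbb.

Dbb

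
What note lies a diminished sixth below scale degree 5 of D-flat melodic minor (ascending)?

Scale degree 5 of Db melodic minor (ascending) is Ab.
A diminished sixth (7 semitones) below Ab lands on the letter C, giving C#.

C#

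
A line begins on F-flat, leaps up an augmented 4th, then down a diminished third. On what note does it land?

G#

An augmented fourth up from Fb is Bb (letter B, 6 semitones up).
A diminished third down from Bb is G# (letter G, 2 semitones down).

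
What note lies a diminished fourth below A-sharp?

E##

A down a perfect fourth is E, so the target letter is E.
From A#, a diminished fourth is 4 semitones down: E##.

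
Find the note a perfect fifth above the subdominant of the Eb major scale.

Eb

The subdominant of Eb major is Ab.
A perfect fifth (7 semitones) above Ab lands on the letter E, giving Eb.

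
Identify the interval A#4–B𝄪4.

augmented second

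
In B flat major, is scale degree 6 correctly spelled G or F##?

G

Each scale degree takes a distinct letter name. Degree 6 of a scale on B must use the letter G.
G and F## are enharmonically the same pitch, but only G uses the letter G, so it is the correct spelling here.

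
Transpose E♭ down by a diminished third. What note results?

C#

A third below E lands on the letter C.
A diminished third spans 2 semitones, so Eb moves to pitch class 1. On the letter C that is C#.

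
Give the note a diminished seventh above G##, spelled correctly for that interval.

F#

G up a major seventh is F#, so the target letter is F.
From G##, a diminished seventh is 9 semitones up: F#.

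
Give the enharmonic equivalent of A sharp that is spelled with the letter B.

Bb

A# is pitch class 10. The letter B alone is pitch class 11.
To reach pitch class 10 from B requires an offset of -1 semitone, i.e. flat: Bb.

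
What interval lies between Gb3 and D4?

The letter names run G→D, a span of 4 letter steps, so the interval is some kind of fifth.
Gb to D is 8 semitones. A perfect fifth is 7, so 8 makes it augmented.

augmented fifth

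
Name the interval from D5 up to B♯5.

augmented sixth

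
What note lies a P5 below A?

D

A down a perfect fifth is D, so the target letter is D.
From A, a perfect fifth is 7 semitones down: D.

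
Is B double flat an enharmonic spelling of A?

Bbb is pitch class 9; A is pitch class 9.
All spellings map to pitch class 9, so they are enharmonically equivalent.

Yes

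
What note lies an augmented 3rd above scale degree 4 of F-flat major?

Scale degree 4 of Fb major is Bbb.
An augmented third (5 semitones) above Bbb lands on the letter D, giving D.

D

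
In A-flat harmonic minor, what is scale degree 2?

Bb

The Ab harmonic minor scale runs Ab Bb Cb Db Eb Fb G.
Degree 2 is Bb.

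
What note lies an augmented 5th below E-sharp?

A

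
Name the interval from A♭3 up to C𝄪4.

Counting letters A–B–C gives a third.
Ab→C## = 6 semitones, 2 wider than the major third (4), so doubly augmented.

doubly augmented third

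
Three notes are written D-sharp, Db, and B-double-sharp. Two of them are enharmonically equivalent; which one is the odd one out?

D#

In 12-tone equal temperament, enharmonic equivalents share a pitch class. D# is pitch class 3; Db is pitch class 1; B## is pitch class 1.
Db and B## share pitch class 1, while D# is pitch class 3.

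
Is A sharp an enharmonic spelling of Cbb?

Yes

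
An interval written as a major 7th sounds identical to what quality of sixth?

doubly augmented

A major seventh spans 11 semitones.
A sixth spanning 11 semitones is doubly augmented (the major sixth is 9).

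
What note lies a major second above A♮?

A up a major second is B, so the target letter is B.
From A, a major second is 2 semitones up: B.

B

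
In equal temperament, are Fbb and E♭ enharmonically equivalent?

Fbb = pitch class 3 and Eb = pitch class 3 — the same pitch class, so they are enharmonic equivalents.

Yes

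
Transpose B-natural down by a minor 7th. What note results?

B down a major seventh is C, so the target letter is C.
From B, a minor seventh is 10 semitones down: C#.

C#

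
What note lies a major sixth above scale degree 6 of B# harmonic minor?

Scale degree 6 of B# harmonic minor is G#.
A major sixth (9 semitones) above G# lands on the letter E, giving E#.

E#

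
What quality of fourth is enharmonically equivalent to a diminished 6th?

A diminished sixth spans 7 semitones.
A fourth spanning 7 semitones is doubly augmented (the perfect fourth is 5).

doubly augmented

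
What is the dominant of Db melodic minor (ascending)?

Degree 5 takes the letter 4 steps above D, which is A.
In melodic minor (ascending), degree 5 sits 7 semitones above the tonic. Db + 7 semitones is pitch class 8, spelled on A as Ab.

Ab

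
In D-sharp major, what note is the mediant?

F##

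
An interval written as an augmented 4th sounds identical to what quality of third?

doubly augmented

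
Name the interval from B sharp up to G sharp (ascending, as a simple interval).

The letter names run B→G, a span of 5 letter steps, so the interval is some kind of sixth.
B# to G# is 8 semitones. A major sixth is 9, so 8 makes it minor.

minor sixth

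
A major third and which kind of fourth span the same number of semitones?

diminished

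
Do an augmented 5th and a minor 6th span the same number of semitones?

Yes

An augmented fifth spans 8 semitones; a minor sixth spans 8.
They are enharmonically equivalent.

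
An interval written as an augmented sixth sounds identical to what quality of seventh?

minor

An augmented sixth spans 10 semitones.
A seventh spanning 10 semitones is minor (the major seventh is 11).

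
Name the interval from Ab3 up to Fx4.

The letter names run A→F, a span of 5 letter steps, so the interval is some kind of sixth.
Ab to F## is 11 semitones. A major sixth is 9, so 11 makes it doubly augmented.

doubly augmented sixth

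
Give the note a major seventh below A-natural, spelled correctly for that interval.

Bb

A seventh below A lands on the letter B.
A major seventh spans 11 semitones, so A moves to pitch class 10. On the letter B that is Bb.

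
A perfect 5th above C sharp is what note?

G#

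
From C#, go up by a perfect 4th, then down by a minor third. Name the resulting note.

D#

A perfect fourth up from C# is F# (letter F, 5 semitones up).
A minor third down from F# is D# (letter D, 3 semitones down).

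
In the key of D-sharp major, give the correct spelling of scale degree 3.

Degree 3 takes the letter 2 steps above D, which is F.
In major, degree 3 sits 4 semitones above the tonic. D# + 4 semitones is pitch class 7, spelled on F as F##.

F##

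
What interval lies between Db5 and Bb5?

major sixth

Counting letters D–E–F–G–A–B gives a sixth.
Db→Bb = 9 semitones, exactly the major sixth.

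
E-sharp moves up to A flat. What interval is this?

Counting letters E–F–G–A gives a fourth.
E#→Ab = 3 semitones, 2 narrower than the perfect fourth (5), so doubly diminished.

doubly diminished fourth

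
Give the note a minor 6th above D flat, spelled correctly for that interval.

Bbb

A sixth above D lands on the letter B.
A minor sixth spans 8 semitones, so Db moves to pitch class 9. On the letter B that is Bbb.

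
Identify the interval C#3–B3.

Counting letters C–D–E–F–G–A–B gives a seventh.
C#→B = 10 semitones, 1 narrower than the major seventh (11), so minor.

minor seventh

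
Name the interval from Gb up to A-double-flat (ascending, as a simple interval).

minor second

Counting letters G–A gives a second.
Gb→Abb = 1 semitone, 1 narrower than the major second (2), so minor.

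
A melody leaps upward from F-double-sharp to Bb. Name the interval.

Counting letters F–G–A–B gives a fourth.
F##→Bb = 3 semitones, 2 narrower than the perfect fourth (5), so doubly diminished.

doubly diminished fourth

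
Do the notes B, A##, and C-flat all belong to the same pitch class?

B = pitch class 11 and A## = pitch class 11 and Cb = pitch class 11 — the same pitch class, so they are enharmonic equivalents.

Yes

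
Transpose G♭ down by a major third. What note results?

A third below G lands on the letter E.
A major third spans 4 semitones, so Gb moves to pitch class 2. On the letter E that is Ebb.

Ebb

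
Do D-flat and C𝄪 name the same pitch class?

Db is pitch class 1; C## is pitch class 2.
The pitch classes differ (1 vs. 2), so they are not enharmonic equivalents.

No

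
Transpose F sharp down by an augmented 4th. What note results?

A fourth below F lands on the letter C.
An augmented fourth spans 6 semitones, so F# moves to pitch class 0. On the letter C that is C.

C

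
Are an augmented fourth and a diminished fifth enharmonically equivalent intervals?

An augmented fourth spans 6 semitones; a diminished fifth spans 6.
They are enharmonically equivalent.

Yes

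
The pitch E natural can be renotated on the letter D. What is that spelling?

D##

E is pitch class 4. The letter D alone is pitch class 2.
To reach pitch class 4 from D requires an offset of +2 semitones, i.e. double sharp: D##.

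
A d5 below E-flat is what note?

A

E down a perfect fifth is A, so the target letter is A.
From Eb, a diminished fifth is 6 semitones down: A.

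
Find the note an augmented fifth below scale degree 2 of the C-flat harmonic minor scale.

Gbb

Scale degree 2 of Cb harmonic minor is Db.
An augmented fifth (8 semitones) below Db lands on the letter G, giving Gbb.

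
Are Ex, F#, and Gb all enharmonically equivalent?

Yes

E## is pitch class 6; F# is pitch class 6; Gb is pitch class 6.
All spellings map to pitch class 6, so they are enharmonically equivalent.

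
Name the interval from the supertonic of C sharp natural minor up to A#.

perfect fifth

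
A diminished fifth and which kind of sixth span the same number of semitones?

A diminished fifth spans 6 semitones.
A sixth spanning 6 semitones is doubly diminished (the major sixth is 9).

doubly diminished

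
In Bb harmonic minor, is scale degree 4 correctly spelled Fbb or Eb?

Eb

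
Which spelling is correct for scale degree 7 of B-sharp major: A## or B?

A##

Each scale degree takes a distinct letter name. Degree 7 of a scale on B must use the letter A.
A## and B are enharmonically the same pitch, but only A## uses the letter A, so it is the correct spelling here.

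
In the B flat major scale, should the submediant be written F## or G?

G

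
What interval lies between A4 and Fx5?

augmented sixth

Counting letters A–B–C–D–E–F gives a sixth.
A→F## = 10 semitones, 1 wider than the major sixth (9), so augmented.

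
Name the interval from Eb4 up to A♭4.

perfect fourth

Counting letters E–F–G–A gives a fourth.
Eb→Ab = 5 semitones, exactly the perfect fourth.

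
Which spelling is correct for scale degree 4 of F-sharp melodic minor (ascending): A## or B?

B

Each scale degree takes a distinct letter name. Degree 4 of a scale on F must use the letter B.
B and A## are enharmonically the same pitch, but only B uses the letter B, so it is the correct spelling here.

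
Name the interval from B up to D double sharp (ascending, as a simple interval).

augmented third

Counting letters B–C–D gives a third.
B→D## = 5 semitones, 1 wider than the major third (4), so augmented.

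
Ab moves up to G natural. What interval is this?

major seventh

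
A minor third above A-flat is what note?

Cb

A third above A lands on the letter C.
A minor third spans 3 semitones, so Ab moves to pitch class 11. On the letter C that is Cb.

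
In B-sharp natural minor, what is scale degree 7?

Degree 7 takes the letter 6 steps above B, which is A.
In natural minor, degree 7 sits 10 semitones above the tonic. B# + 10 semitones is pitch class 10, spelled on A as A#.

A#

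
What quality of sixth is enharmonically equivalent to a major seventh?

doubly augmented

A major seventh spans 11 semitones.
A sixth spanning 11 semitones is doubly augmented (the major sixth is 9).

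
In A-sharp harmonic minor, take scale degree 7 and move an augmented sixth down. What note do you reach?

B

Scale degree 7 of A# harmonic minor is G##.
An augmented sixth (10 semitones) below G## lands on the letter B, giving B.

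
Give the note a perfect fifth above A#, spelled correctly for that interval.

A up a perfect fifth is E, so the target letter is E.
From A#, a perfect fifth is 7 semitones up: E#.

E#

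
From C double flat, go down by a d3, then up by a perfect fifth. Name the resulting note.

A diminished third down from Cbb is Ab (letter A, 2 semitones down).
A perfect fifth up from Ab is Eb (letter E, 7 semitones up).

Eb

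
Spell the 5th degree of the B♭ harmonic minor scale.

The Bb harmonic minor scale runs Bb C Db Eb F Gb A.
Degree 5 is F.

F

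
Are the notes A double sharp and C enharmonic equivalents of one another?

Two spellings are enharmonically equivalent only if they share a pitch class.
Here A## → 11, C → 0; 0 ≠ 11, so they are not.

No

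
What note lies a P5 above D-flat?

Ab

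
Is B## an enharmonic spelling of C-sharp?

B## is pitch class 1; C# is pitch class 1.
All spellings map to pitch class 1, so they are enharmonically equivalent.

Yes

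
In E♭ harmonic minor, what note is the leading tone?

The Eb harmonic minor scale runs Eb F Gb Ab Bb Cb D.
Degree 7 is D.

D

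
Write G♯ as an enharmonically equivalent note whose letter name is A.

Ab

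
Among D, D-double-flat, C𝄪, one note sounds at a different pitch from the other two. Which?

In 12-tone equal temperament, enharmonic equivalents share a pitch class. D is pitch class 2; Dbb is pitch class 0; C## is pitch class 2.
D and C## share pitch class 2, while Dbb is pitch class 0.

Dbb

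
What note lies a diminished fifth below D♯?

A fifth below D lands on the letter G.
A diminished fifth spans 6 semitones, so D# moves to pitch class 9. On the letter G that is G##.

G##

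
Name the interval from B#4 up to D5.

diminished third

The letter names run B→D, a span of 2 letter steps, so the interval is some kind of third.
B# to D is 2 semitones. A major third is 4, so 2 makes it diminished.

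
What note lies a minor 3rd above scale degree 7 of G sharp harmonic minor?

A#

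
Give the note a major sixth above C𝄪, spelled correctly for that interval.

A##

A sixth above C lands on the letter A.
A major sixth spans 9 semitones, so C## moves to pitch class 11. On the letter A that is A##.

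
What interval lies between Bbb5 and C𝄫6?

minor second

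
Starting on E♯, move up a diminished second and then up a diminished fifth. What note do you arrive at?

Cb

A diminished second up from E# is F (letter F, 0 semitones up).
A diminished fifth up from F is Cb (letter C, 6 semitones up).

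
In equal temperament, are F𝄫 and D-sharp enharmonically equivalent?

Fbb is pitch class 3; D# is pitch class 3.
All spellings map to pitch class 3, so they are enharmonically equivalent.

Yes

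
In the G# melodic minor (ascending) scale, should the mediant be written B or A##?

B

Each scale degree takes a distinct letter name. Degree 3 of a scale on G must use the letter B.
B and A## are enharmonically the same pitch, but only B uses the letter B, so it is the correct spelling here.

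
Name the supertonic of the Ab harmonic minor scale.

The Ab harmonic minor scale runs Ab Bb Cb Db Eb Fb G.
Degree 2 is Bb.

Bb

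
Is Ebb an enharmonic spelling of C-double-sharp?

Yes

Ebb = pitch class 2 and C## = pitch class 2 — the same pitch class, so they are enharmonic equivalents.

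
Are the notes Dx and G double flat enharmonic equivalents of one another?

Two spellings are enharmonically equivalent only if they share a pitch class.
Here D## → 4, Gbb → 5; 4 ≠ 5, so they are not.

No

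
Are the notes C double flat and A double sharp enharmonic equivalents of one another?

Two spellings are enharmonically equivalent only if they share a pitch class.
Here Cbb → 10, A## → 11; 10 ≠ 11, so they are not.

No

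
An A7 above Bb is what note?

A#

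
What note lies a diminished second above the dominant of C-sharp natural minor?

Ab

The dominant of C# natural minor is G#.
A diminished second (0 semitones) above G# lands on the letter A, giving Ab.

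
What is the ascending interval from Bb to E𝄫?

diminished fourth

The letter names run B→E, a span of 3 letter steps, so the interval is some kind of fourth.
Bb to Ebb is 4 semitones. A perfect fourth is 5, so 4 makes it diminished.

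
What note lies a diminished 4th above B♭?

Ebb

B up a perfect fourth is E, so the target letter is E.
From Bb, a diminished fourth is 4 semitones up: Ebb.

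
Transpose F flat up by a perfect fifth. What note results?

A fifth above F lands on the letter C.
A perfect fifth spans 7 semitones, so Fb moves to pitch class 11. On the letter C that is Cb.

Cb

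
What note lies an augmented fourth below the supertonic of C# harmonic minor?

The supertonic of C# harmonic minor is D#.
An augmented fourth (6 semitones) below D# lands on the letter A, giving A.

A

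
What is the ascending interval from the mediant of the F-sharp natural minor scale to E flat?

diminished fifth

The mediant of F# natural minor is A.
A up to Eb: letters A→E make it a fifth; 6 semitones makes it diminished.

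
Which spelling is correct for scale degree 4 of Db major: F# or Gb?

Each scale degree takes a distinct letter name. Degree 4 of a scale on D must use the letter G.
Gb and F# are enharmonically the same pitch, but only Gb uses the letter G, so it is the correct spelling here.

Gb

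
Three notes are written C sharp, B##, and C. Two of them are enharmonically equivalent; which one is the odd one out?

C

In 12-tone equal temperament, enharmonic equivalents share a pitch class. C# is pitch class 1; B## is pitch class 1; C is pitch class 0.
C# and B## share pitch class 1, while C is pitch class 0.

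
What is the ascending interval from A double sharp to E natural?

doubly diminished fifth

The letter names run A→E, a span of 4 letter steps, so the interval is some kind of fifth.
A## to E is 5 semitones. A perfect fifth is 7, so 5 makes it doubly diminished.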